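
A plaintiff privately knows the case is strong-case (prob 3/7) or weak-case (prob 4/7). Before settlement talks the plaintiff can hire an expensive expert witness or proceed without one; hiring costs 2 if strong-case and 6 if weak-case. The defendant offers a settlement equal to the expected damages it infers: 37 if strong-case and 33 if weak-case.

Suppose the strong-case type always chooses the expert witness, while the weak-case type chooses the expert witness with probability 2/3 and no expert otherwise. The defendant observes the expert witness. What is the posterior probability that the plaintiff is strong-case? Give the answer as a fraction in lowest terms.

P(the expert witness) = (3/7)·1 + (4/7)·(2/3) = 17/21.
By Bayes' rule, P(strong-case | the expert witness) = (3/7) / (17/21) = 9/17.

9/17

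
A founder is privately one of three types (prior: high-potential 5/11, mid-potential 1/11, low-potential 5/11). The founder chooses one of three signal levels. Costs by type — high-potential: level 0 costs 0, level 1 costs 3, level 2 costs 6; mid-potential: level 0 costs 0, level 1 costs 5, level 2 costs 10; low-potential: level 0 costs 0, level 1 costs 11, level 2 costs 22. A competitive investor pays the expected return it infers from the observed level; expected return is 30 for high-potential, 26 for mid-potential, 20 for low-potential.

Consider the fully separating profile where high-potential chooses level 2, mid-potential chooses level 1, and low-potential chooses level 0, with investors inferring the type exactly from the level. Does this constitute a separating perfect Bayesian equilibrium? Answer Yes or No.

Separating valuations: level 2 → 30, level 1 → 26, level 0 → 20.
high-potential (assigned level 2): level 0: 20 − 0 = 20; level 1: 26 − 3 = 23; level 2: 30 − 6 = 24. high-potential stays.
mid-potential (assigned level 1): level 0: 20 − 0 = 20; level 1: 26 − 5 = 21; level 2: 30 − 10 = 20. mid-potential stays.
low-potential (assigned level 0): level 0: 20 − 0 = 20; level 1: 26 − 11 = 15; level 2: 30 − 22 = 8. low-potential stays.
Every type prefers its assigned level; separation holds.

Yes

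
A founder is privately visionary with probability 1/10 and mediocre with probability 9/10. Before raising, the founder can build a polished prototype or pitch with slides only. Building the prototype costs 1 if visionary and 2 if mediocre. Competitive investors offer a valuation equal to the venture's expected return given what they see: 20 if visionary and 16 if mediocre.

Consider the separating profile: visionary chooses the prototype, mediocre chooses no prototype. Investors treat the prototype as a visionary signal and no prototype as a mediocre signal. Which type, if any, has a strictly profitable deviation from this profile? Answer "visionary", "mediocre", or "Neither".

mediocre

The prototype pays 20; no prototype pays 16.
visionary: assigned the prototype, nets 20 − 1 = 19; deviating to no prototype nets 16.
mediocre: assigned no prototype, nets 16; deviating to the prototype nets 20 − 2 = 18.
The mediocre type gains 2 by deviating.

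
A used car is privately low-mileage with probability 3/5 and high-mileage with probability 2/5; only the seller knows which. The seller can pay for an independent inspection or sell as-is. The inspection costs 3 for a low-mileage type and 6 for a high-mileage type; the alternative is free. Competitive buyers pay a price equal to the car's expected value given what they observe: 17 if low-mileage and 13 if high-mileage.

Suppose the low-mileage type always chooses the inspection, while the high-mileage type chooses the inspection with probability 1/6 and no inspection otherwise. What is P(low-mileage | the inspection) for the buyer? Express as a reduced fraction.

P(the inspection) = (3/5)·1 + (2/5)·(1/6) = 2/3.
By Bayes' rule, P(low-mileage | the inspection) = (3/5) / (2/3) = 9/10.

9/10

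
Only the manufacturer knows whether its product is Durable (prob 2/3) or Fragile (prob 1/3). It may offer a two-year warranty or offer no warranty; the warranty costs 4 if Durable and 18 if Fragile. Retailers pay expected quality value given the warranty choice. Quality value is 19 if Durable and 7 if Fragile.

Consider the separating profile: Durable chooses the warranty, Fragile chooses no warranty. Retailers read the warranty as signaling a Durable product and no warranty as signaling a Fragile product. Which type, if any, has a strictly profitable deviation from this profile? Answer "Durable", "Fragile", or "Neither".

The warranty pays 19; no warranty pays 7.
Durable: assigned the warranty, nets 19 − 4 = 15; deviating to no warranty nets 7.
Fragile: assigned no warranty, nets 7; deviating to the warranty nets 19 − 18 = 1.
Both types strictly prefer their assigned action; no profitable deviation.

Neither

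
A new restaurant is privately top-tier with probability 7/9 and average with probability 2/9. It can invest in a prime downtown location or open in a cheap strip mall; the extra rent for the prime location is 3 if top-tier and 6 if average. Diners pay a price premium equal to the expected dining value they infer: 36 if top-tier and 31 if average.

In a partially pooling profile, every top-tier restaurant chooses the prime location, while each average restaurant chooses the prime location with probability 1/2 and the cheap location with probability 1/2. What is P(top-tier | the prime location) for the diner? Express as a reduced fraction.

P(the prime location) = (7/9)·1 + (2/9)·(1/2) = 8/9.
By Bayes' rule, P(top-tier | the prime location) = (7/9) / (8/9) = 7/8.

7/8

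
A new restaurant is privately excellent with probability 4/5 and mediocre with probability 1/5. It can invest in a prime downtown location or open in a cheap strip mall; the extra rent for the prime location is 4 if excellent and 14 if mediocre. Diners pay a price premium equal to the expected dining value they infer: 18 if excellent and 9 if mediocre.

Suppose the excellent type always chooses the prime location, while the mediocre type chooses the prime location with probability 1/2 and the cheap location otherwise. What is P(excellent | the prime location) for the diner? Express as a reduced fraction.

P(the prime location) = (4/5)·1 + (1/5)·(1/2) = 9/10.
By Bayes' rule, P(excellent | the prime location) = (4/5) / (9/10) = 8/9.

8/9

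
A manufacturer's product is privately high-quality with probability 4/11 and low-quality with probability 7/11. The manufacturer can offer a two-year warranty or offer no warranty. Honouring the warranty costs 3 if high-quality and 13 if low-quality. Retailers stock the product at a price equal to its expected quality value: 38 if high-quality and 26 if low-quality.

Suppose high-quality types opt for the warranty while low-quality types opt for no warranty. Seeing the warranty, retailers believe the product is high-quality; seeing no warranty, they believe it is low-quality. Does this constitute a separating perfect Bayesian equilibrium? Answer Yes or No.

Under these beliefs, the warranty earns price 38 and no warranty earns price 26.
high-quality: the warranty nets 38 − 3 = 35; no warranty nets 26. high-quality prefers the warranty.
low-quality: the warranty nets 38 − 13 = 25; no warranty nets 26. low-quality prefers no warranty.
Neither type deviates, so the separating profile is an equilibrium.

Yes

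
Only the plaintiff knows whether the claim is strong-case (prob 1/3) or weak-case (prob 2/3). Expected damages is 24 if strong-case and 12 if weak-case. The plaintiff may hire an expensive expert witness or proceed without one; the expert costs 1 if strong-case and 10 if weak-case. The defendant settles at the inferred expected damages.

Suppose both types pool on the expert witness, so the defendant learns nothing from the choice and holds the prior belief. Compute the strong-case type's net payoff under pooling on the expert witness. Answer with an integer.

15

Pooled settlement = 1/3·24 + 2/3·12 = 16.
strong-case pays cost 1 for the expert witness, so net payoff = 16 − 1 = 15.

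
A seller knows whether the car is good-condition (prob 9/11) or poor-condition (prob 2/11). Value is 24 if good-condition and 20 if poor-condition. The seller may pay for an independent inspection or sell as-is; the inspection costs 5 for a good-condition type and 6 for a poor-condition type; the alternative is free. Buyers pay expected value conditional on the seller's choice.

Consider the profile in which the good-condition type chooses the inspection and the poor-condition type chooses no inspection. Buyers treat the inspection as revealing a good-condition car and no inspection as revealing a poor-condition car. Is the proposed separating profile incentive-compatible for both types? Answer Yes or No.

Under these beliefs, the inspection earns price 24 and no inspection earns price 20.
good-condition: the inspection nets 24 − 5 = 19; no inspection nets 20. good-condition would deviate to no inspection.
poor-condition: the inspection nets 24 − 6 = 18; no inspection nets 20. poor-condition prefers no inspection.
good-condition has a profitable deviation, so the profile is not an equilibrium.

No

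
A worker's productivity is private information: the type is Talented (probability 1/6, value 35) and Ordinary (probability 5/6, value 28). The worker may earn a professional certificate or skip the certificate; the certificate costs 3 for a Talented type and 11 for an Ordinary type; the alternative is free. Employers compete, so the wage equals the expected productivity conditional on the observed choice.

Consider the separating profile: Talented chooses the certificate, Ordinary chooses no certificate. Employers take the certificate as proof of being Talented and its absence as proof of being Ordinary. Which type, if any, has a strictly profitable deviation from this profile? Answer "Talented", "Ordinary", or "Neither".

Neither

The certificate pays 35; no certificate pays 28.
Talented: assigned the certificate, nets 35 − 3 = 32; deviating to no certificate nets 28.
Ordinary: assigned no certificate, nets 28; deviating to the certificate nets 35 − 11 = 24.
Both types strictly prefer their assigned action; no profitable deviation.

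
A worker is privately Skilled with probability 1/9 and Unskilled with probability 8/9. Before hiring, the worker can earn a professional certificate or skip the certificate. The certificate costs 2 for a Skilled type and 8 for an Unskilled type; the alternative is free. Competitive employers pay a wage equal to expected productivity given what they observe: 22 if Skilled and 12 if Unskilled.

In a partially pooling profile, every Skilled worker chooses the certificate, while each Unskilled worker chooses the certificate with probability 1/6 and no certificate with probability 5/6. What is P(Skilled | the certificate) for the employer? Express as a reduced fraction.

P(the certificate) = (1/9)·1 + (8/9)·(1/6) = 7/27.
By Bayes' rule, P(Skilled | the certificate) = (1/9) / (7/27) = 3/7.

3/7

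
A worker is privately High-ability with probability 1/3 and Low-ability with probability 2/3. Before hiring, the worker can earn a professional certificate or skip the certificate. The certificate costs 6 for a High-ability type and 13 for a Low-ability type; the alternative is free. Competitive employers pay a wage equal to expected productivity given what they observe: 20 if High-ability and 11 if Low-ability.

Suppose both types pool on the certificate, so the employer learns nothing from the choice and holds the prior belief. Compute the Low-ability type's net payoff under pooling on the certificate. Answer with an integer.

1

Pooled wage = 1/3·20 + 2/3·11 = 14.
Low-ability pays cost 13 for the certificate, so net payoff = 14 − 13 = 1.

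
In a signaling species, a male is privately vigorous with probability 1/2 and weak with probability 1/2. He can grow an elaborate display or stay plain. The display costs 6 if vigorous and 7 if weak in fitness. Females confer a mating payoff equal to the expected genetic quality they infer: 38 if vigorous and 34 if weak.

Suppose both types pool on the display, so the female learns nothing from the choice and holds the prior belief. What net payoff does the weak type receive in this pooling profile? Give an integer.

29

Pooled mating payoff = 1/2·38 + 1/2·34 = 36.
weak pays cost 7 for the display, so net payoff = 36 − 7 = 29.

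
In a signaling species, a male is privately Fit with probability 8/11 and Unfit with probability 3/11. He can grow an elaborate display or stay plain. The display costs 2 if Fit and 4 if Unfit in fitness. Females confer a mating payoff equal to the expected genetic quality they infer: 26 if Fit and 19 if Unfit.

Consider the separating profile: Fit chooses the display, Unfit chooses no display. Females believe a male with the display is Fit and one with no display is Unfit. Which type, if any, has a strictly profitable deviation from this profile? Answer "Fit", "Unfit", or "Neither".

Unfit

The display pays 26; no display pays 19.
Fit: assigned the display, nets 26 − 2 = 24; deviating to no display nets 19.
Unfit: assigned no display, nets 19; deviating to the display nets 26 − 4 = 22.
The Unfit type gains 3 by deviating.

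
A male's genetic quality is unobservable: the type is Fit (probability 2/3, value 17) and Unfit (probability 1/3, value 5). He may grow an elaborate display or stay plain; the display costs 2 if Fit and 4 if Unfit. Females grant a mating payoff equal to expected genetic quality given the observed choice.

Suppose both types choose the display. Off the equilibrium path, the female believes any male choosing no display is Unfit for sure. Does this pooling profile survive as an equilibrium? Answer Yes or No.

Yes

On path, the female holds the prior and pays 2/3·17 + 1/3·5 = 13. Off path (no display), believing Unfit, it pays 5.
Fit: the display nets 13 − 2 = 11; no display nets 5. Fit stays.
Unfit: the display nets 13 − 4 = 9; no display nets 5. Unfit stays.
No type deviates, so pooling is sustained.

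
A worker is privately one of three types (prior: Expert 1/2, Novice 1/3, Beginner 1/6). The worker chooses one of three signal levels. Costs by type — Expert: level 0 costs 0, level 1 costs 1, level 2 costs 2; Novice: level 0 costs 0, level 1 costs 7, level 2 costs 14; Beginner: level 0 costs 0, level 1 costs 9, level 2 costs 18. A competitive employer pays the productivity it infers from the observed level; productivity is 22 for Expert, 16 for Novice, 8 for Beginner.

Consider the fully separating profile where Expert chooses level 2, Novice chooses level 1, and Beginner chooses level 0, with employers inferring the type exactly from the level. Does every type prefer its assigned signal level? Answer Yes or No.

Separating wages: level 2 → 22, level 1 → 16, level 0 → 8.
Expert (assigned level 2): level 0: 8 − 0 = 8; level 1: 16 − 1 = 15; level 2: 22 − 2 = 20. Expert stays.
Novice (assigned level 1): level 0: 8 − 0 = 8; level 1: 16 − 7 = 9; level 2: 22 − 14 = 8. Novice stays.
Beginner (assigned level 0): level 0: 8 − 0 = 8; level 1: 16 − 9 = 7; level 2: 22 − 18 = 4. Beginner stays.
Every type prefers its assigned level; separation holds.

Yes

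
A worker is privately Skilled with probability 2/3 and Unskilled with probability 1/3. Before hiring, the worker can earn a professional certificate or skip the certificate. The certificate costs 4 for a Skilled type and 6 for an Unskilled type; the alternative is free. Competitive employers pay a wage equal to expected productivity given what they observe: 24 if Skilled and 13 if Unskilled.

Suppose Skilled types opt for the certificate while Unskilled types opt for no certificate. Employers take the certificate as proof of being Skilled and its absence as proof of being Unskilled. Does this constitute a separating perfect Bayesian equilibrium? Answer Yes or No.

No

Under these beliefs, the certificate earns wage 24 and no certificate earns wage 13.
Skilled: the certificate nets 24 − 4 = 20; no certificate nets 13. Skilled prefers the certificate.
Unskilled: the certificate nets 24 − 6 = 18; no certificate nets 13. Unskilled would deviate to the certificate.
Unskilled has a profitable deviation, so the profile is not an equilibrium.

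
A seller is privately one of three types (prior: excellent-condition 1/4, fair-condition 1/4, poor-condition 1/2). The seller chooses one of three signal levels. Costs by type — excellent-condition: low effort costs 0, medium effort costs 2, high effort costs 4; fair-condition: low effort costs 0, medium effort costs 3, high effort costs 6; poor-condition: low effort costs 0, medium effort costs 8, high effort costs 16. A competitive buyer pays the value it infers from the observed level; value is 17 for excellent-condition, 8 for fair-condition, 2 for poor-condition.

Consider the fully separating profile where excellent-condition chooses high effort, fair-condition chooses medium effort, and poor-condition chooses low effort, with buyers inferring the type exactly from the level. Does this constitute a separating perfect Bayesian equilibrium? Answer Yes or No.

No

Separating prices: high effort → 17, medium effort → 8, low effort → 2.
excellent-condition (assigned high effort): low effort: 2 − 0 = 2; medium effort: 8 − 2 = 6; high effort: 17 − 4 = 13. excellent-condition stays.
fair-condition (assigned medium effort): low effort: 2 − 0 = 2; medium effort: 8 − 3 = 5; high effort: 17 − 6 = 11. fair-condition prefers high effort.
poor-condition (assigned low effort): low effort: 2 − 0 = 2; medium effort: 8 − 8 = 0; high effort: 17 − 16 = 1. poor-condition stays.
At least one type deviates; the separating profile fails.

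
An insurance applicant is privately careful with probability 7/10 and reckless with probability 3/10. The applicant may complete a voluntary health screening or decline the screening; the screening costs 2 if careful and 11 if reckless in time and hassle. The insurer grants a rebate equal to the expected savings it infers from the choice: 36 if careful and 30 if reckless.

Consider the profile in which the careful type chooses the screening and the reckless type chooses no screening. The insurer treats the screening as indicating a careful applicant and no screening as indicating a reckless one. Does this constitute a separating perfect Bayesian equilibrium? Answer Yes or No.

Under these beliefs, the screening earns rebate 36 and no screening earns rebate 30.
careful: the screening nets 36 − 2 = 34; no screening nets 30. careful prefers the screening.
reckless: the screening nets 36 − 11 = 25; no screening nets 30. reckless prefers no screening.
Neither type deviates, so the separating profile is an equilibrium.

Yes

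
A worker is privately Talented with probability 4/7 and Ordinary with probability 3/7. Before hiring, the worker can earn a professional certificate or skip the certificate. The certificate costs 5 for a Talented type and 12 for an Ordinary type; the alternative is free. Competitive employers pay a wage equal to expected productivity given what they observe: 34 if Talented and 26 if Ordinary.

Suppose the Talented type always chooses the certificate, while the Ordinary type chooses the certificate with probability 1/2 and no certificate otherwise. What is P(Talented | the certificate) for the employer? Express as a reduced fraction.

P(the certificate) = (4/7)·1 + (3/7)·(1/2) = 11/14.
By Bayes' rule, P(Talented | the certificate) = (4/7) / (11/14) = 8/11.

8/11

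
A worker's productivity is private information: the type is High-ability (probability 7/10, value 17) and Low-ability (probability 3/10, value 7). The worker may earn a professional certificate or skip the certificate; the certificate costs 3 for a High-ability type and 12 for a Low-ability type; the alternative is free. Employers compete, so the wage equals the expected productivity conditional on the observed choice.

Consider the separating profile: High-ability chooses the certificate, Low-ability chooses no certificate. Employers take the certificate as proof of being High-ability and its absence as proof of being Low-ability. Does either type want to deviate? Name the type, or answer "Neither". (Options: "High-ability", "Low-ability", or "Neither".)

Neither

The certificate pays 17; no certificate pays 7.
High-ability: assigned the certificate, nets 17 − 3 = 14; deviating to no certificate nets 7.
Low-ability: assigned no certificate, nets 7; deviating to the certificate nets 17 − 12 = 5.
Both types strictly prefer their assigned action; no profitable deviation.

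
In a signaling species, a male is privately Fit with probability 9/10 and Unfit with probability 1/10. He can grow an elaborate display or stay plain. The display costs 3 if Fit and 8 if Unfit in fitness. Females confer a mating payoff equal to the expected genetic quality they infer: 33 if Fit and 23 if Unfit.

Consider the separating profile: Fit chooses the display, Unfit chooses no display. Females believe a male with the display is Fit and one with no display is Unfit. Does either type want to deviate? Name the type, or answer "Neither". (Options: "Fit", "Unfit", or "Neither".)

The display pays 33; no display pays 23.
Fit: assigned the display, nets 33 − 3 = 30; deviating to no display nets 23.
Unfit: assigned no display, nets 23; deviating to the display nets 33 − 8 = 25.
The Unfit type gains 2 by deviating.

Unfit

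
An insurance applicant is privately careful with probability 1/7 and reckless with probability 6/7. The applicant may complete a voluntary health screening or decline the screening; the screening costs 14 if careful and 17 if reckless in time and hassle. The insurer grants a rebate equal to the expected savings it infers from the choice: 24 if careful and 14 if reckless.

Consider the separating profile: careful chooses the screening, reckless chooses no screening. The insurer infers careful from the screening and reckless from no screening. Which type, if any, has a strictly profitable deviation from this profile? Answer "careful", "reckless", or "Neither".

The screening pays 24; no screening pays 14.
careful: assigned the screening, nets 24 − 14 = 10; deviating to no screening nets 14.
reckless: assigned no screening, nets 14; deviating to the screening nets 24 − 17 = 7.
The careful type gains 4 by deviating.

careful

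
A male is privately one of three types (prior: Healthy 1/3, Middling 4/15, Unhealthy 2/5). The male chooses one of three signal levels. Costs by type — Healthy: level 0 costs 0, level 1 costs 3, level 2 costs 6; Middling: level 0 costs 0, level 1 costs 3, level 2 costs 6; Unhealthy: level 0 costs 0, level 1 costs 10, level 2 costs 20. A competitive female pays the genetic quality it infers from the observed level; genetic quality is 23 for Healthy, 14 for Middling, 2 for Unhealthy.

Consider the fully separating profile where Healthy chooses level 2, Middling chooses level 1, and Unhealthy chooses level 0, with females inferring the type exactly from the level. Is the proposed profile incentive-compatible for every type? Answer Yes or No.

Separating mating payoffs: level 2 → 23, level 1 → 14, level 0 → 2.
Healthy (assigned level 2): level 0: 2 − 0 = 2; level 1: 14 − 3 = 11; level 2: 23 − 6 = 17. Healthy stays.
Middling (assigned level 1): level 0: 2 − 0 = 2; level 1: 14 − 3 = 11; level 2: 23 − 6 = 17. Middling prefers level 2.
Unhealthy (assigned level 0): level 0: 2 − 0 = 2; level 1: 14 − 10 = 4; level 2: 23 − 20 = 3. Unhealthy prefers level 1.
At least one type deviates; the separating profile fails.

No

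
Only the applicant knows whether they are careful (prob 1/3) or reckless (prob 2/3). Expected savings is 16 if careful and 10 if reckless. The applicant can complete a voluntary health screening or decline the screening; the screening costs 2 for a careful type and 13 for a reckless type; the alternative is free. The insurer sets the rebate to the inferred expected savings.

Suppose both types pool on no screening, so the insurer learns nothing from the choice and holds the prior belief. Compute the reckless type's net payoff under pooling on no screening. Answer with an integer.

Pooled rebate = 1/3·16 + 2/3·10 = 12.
reckless pays no cost for no screening, so net payoff = 12.

12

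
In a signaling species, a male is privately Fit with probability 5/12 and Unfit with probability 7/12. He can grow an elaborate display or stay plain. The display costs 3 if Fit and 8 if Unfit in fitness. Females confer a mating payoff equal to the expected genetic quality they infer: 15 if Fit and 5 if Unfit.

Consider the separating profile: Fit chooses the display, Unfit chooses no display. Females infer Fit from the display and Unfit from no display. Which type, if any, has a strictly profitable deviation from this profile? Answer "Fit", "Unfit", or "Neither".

Unfit

The display pays 15; no display pays 5.
Fit: assigned the display, nets 15 − 3 = 12; deviating to no display nets 5.
Unfit: assigned no display, nets 5; deviating to the display nets 15 − 8 = 7.
The Unfit type gains 2 by deviating.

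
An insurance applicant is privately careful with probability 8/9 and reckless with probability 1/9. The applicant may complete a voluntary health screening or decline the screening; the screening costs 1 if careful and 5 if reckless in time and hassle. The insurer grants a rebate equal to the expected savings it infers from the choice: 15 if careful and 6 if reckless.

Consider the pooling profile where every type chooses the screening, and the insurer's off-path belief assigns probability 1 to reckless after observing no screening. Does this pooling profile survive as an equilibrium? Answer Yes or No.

Yes

On path, the insurer holds the prior and pays 8/9·15 + 1/9·6 = 14. Off path (no screening), believing reckless, it pays 6.
careful: the screening nets 14 − 1 = 13; no screening nets 6. careful stays.
reckless: the screening nets 14 − 5 = 9; no screening nets 6. reckless stays.
No type deviates, so pooling is sustained.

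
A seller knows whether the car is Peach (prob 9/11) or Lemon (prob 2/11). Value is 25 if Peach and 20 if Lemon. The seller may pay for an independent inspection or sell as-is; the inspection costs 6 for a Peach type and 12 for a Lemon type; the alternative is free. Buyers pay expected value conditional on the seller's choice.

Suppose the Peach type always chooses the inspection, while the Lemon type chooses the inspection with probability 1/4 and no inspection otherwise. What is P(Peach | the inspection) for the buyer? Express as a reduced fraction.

P(the inspection) = (9/11)·1 + (2/11)·(1/4) = 19/22.
By Bayes' rule, P(Peach | the inspection) = (9/11) / (19/22) = 18/19.

18/19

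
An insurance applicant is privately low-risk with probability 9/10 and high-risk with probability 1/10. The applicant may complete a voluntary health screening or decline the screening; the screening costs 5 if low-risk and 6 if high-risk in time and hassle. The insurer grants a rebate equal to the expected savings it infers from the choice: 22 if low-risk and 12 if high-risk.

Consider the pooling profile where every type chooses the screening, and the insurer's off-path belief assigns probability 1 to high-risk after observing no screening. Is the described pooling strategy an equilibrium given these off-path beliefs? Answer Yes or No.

Yes

On path, the insurer holds the prior and pays 9/10·22 + 1/10·12 = 21. Off path (no screening), believing high-risk, it pays 12.
low-risk: the screening nets 21 − 5 = 16; no screening nets 12. low-risk stays.
high-risk: the screening nets 21 − 6 = 15; no screening nets 12. high-risk stays.
No type deviates, so pooling is sustained.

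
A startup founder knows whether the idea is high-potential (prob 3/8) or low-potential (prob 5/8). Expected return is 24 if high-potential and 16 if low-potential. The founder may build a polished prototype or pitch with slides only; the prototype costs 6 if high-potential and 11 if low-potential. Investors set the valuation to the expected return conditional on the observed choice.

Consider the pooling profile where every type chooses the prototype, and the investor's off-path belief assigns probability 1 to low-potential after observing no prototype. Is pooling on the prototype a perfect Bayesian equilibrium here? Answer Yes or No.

No

On path, the investor holds the prior and pays 3/8·24 + 5/8·16 = 19. Off path (no prototype), believing low-potential, it pays 16.
high-potential: the prototype nets 19 − 6 = 13; no prototype nets 16. high-potential would deviate.
low-potential: the prototype nets 19 − 11 = 8; no prototype nets 16. low-potential would deviate.
A type deviates, so pooling fails.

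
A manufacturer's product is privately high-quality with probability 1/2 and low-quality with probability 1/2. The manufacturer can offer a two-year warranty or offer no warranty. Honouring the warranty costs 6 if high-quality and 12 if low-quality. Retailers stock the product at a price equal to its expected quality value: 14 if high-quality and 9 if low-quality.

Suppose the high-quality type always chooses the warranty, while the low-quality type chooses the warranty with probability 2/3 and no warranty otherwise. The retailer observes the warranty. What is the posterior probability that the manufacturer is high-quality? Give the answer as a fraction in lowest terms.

3/5

P(the warranty) = (1/2)·1 + (1/2)·(2/3) = 5/6.
By Bayes' rule, P(high-quality | the warranty) = (1/2) / (5/6) = 3/5.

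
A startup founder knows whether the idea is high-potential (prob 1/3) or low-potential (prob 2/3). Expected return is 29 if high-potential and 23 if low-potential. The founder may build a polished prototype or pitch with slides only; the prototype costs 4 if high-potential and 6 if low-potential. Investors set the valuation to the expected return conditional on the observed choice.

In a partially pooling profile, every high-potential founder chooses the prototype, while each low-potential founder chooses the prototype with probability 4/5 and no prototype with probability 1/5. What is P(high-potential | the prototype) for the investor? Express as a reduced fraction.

P(the prototype) = (1/3)·1 + (2/3)·(4/5) = 13/15.
By Bayes' rule, P(high-potential | the prototype) = (1/3) / (13/15) = 5/13.

5/13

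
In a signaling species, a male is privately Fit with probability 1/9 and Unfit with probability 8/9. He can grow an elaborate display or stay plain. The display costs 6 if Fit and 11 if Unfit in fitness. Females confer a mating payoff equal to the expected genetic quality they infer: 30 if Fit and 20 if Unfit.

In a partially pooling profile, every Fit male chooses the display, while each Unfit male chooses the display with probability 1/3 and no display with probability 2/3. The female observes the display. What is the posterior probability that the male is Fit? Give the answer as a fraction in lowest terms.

3/11

P(the display) = (1/9)·1 + (8/9)·(1/3) = 11/27.
By Bayes' rule, P(Fit | the display) = (1/9) / (11/27) = 3/11.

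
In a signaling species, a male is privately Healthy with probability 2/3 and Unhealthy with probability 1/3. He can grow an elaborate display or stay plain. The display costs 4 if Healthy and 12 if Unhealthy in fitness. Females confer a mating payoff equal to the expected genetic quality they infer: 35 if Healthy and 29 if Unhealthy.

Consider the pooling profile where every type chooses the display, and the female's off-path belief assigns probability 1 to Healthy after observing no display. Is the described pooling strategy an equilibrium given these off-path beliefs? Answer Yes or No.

On path, the female holds the prior and pays 2/3·35 + 1/3·29 = 33. Off path (no display), believing Healthy, it pays 35.
Healthy: the display nets 33 − 4 = 29; no display nets 35. Healthy would deviate.
Unhealthy: the display nets 33 − 12 = 21; no display nets 35. Unhealthy would deviate.
A type deviates, so pooling fails.

No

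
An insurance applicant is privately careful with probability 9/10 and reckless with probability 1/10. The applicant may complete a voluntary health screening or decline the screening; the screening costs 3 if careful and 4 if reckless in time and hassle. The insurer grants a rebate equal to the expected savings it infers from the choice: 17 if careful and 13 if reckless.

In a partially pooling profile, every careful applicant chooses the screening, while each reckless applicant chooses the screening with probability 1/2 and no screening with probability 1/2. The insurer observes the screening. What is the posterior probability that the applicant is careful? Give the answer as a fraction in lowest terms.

18/19

P(the screening) = (9/10)·1 + (1/10)·(1/2) = 19/20.
By Bayes' rule, P(careful | the screening) = (9/10) / (19/20) = 18/19.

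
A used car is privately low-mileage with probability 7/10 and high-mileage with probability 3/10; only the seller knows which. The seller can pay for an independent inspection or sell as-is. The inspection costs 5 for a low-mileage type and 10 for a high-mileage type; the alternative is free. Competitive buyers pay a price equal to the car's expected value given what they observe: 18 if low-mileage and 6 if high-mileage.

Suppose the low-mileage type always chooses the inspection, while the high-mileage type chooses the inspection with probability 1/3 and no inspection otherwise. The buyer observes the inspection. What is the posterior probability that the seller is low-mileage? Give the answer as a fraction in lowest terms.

7/8

P(the inspection) = (7/10)·1 + (3/10)·(1/3) = 4/5.
By Bayes' rule, P(low-mileage | the inspection) = (7/10) / (4/5) = 7/8.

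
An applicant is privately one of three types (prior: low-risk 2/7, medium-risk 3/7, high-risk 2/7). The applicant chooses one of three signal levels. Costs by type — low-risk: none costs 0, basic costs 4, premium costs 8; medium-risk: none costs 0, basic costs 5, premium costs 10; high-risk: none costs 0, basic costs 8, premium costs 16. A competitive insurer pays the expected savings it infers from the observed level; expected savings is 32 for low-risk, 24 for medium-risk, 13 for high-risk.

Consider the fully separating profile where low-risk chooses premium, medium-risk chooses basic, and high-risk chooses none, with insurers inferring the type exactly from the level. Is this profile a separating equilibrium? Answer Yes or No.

No

Separating rebates: premium → 32, basic → 24, none → 13.
low-risk (assigned premium): none: 13 − 0 = 13; basic: 24 − 4 = 20; premium: 32 − 8 = 24. low-risk stays.
medium-risk (assigned basic): none: 13 − 0 = 13; basic: 24 − 5 = 19; premium: 32 − 10 = 22. medium-risk prefers premium.
high-risk (assigned none): none: 13 − 0 = 13; basic: 24 − 8 = 16; premium: 32 − 16 = 16. high-risk prefers basic.
At least one type deviates; the separating profile fails.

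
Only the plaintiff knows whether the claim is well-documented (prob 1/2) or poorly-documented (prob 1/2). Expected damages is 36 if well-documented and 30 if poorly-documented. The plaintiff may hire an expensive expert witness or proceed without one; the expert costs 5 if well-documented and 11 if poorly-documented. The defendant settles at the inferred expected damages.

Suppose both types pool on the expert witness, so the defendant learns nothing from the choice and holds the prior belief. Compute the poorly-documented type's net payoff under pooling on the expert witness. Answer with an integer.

Pooled settlement = 1/2·36 + 1/2·30 = 33.
poorly-documented pays cost 11 for the expert witness, so net payoff = 33 − 11 = 22.

22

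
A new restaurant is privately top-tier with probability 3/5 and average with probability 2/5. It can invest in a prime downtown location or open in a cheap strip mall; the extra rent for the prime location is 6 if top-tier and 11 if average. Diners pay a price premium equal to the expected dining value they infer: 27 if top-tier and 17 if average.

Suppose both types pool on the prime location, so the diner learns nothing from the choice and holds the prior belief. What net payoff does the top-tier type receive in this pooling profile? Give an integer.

Pooled price premium = 3/5·27 + 2/5·17 = 23.
top-tier pays cost 6 for the prime location, so net payoff = 23 − 6 = 17.

17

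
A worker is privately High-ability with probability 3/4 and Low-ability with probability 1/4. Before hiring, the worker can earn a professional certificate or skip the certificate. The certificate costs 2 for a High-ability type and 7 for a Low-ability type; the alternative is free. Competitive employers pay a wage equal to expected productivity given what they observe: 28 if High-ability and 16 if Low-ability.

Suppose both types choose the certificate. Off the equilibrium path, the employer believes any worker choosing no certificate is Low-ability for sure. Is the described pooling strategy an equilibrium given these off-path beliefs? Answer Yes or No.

On path, the employer holds the prior and pays 3/4·28 + 1/4·16 = 25. Off path (no certificate), believing Low-ability, it pays 16.
High-ability: the certificate nets 25 − 2 = 23; no certificate nets 16. High-ability stays.
Low-ability: the certificate nets 25 − 7 = 18; no certificate nets 16. Low-ability stays.
No type deviates, so pooling is sustained.

Yes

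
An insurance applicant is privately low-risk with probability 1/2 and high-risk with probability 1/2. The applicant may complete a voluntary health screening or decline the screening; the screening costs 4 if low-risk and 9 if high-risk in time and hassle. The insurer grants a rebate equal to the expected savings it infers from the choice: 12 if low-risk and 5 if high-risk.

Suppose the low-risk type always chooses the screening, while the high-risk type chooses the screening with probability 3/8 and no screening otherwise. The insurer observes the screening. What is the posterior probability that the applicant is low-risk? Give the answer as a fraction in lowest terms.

8/11

P(the screening) = (1/2)·1 + (1/2)·(3/8) = 11/16.
By Bayes' rule, P(low-risk | the screening) = (1/2) / (11/16) = 8/11.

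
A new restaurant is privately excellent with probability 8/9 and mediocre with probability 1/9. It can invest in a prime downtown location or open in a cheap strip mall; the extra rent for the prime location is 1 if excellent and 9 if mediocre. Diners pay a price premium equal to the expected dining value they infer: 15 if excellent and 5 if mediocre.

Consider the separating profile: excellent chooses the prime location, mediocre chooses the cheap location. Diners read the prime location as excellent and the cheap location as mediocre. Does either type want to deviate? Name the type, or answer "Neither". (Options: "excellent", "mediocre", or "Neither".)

mediocre

The prime location pays 15; the cheap location pays 5.
excellent: assigned the prime location, nets 15 − 1 = 14; deviating to the cheap location nets 5.
mediocre: assigned the cheap location, nets 5; deviating to the prime location nets 15 − 9 = 6.
The mediocre type gains 1 by deviating.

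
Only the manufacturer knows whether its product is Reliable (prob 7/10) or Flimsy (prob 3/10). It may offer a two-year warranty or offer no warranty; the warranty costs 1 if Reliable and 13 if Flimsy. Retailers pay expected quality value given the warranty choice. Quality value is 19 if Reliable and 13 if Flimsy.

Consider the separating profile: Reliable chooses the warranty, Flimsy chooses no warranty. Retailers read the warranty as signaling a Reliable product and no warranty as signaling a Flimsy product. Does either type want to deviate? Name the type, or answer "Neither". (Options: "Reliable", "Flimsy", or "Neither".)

The warranty pays 19; no warranty pays 13.
Reliable: assigned the warranty, nets 19 − 1 = 18; deviating to no warranty nets 13.
Flimsy: assigned no warranty, nets 13; deviating to the warranty nets 19 − 13 = 6.
Both types strictly prefer their assigned action; no profitable deviation.

Neither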